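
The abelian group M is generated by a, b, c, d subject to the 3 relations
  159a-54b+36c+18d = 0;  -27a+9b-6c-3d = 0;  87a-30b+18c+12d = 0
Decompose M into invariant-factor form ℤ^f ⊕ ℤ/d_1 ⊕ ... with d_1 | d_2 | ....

rank_ℚ(R)=3; free=4−3=1
SNF(R) diag = [3, 3, 6] → torsion [3, 3, 6]

Answer: M ≅ ℤ^1 ⊕ ℤ/3 ⊕ ℤ/3 ⊕ ℤ/6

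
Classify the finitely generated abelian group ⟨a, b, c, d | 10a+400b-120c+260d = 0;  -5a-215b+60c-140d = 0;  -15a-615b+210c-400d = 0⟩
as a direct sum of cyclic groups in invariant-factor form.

rank_ℚ(R)=3; free=4−3=1
SNF(R) diag = [5, 10, 30] → torsion [5, 10, 30]

Answer: M ≅ ℤ^1 ⊕ ℤ/5 ⊕ ℤ/10 ⊕ ℤ/30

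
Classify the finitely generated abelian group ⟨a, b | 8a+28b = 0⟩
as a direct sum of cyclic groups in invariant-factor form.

rank_ℚ(R)=1; free=2−1=1
SNF(R) diag = [4] → torsion [4]

Answer: M ≅ ℤ^1 ⊕ ℤ/4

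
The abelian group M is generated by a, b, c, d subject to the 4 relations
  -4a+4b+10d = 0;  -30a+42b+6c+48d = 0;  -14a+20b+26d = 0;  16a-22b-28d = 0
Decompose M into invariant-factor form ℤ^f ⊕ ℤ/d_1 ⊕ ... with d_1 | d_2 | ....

Answer: M ≅ ℤ/2 ⊕ ℤ/6 ⊕ ℤ/6 ⊕ ℤ/6

Derivation:
rank_ℚ(R)=4; free=4−4=0
SNF(R) diag = [2, 6, 6, 6] → torsion [2, 6, 6, 6]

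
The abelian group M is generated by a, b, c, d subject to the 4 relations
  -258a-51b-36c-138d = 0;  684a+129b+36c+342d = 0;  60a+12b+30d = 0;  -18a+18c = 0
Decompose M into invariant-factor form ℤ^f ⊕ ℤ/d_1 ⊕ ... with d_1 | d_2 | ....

Answer: M ≅ ℤ/3 ⊕ ℤ/6 ⊕ ℤ/18 ⊕ ℤ/18

Derivation:
rank_ℚ(R)=4; free=4−4=0
SNF(R) diag = [3, 6, 18, 18] → torsion [3, 6, 18, 18]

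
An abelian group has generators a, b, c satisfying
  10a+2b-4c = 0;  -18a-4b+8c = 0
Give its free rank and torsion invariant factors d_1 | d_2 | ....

Answer: M ≅ ℤ^1 ⊕ ℤ/2 ⊕ ℤ/2

Derivation:
rank_ℚ(R)=2; free=3−2=1
SNF(R) diag = [2, 2] → torsion [2, 2]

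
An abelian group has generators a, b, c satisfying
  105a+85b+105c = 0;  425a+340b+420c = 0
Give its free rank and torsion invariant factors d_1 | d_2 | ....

rank_ℚ(R)=2; free=3−2=1
SNF(R) diag = [5, 5] → torsion [5, 5]

Answer: M ≅ ℤ^1 ⊕ ℤ/5 ⊕ ℤ/5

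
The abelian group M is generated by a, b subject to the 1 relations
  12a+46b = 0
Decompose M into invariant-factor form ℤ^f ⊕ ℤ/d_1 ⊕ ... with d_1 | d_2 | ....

rank_ℚ(R)=1; free=2−1=1
SNF(R) diag = [2] → torsion [2]

Answer: M ≅ ℤ^1 ⊕ ℤ/2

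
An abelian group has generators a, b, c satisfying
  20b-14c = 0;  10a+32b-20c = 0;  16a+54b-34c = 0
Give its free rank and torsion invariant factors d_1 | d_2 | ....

Answer: M ≅ ℤ/2 ⊕ ℤ/2 ⊕ ℤ/2

Derivation:
rank_ℚ(R)=3; free=3−3=0
SNF(R) diag = [2, 2, 2] → torsion [2, 2, 2]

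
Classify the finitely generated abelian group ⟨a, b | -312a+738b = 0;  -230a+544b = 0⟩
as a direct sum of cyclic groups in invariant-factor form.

Answer: M ≅ ℤ/2 ⊕ ℤ/6

Derivation:
rank_ℚ(R)=2; free=2−2=0
SNF(R) diag = [2, 6] → torsion [2, 6]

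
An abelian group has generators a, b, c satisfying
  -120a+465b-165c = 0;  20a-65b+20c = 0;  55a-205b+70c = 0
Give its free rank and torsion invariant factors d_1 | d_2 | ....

Answer: M ≅ ℤ/5 ⊕ ℤ/15 ⊕ ℤ/15

Derivation:
rank_ℚ(R)=3; free=3−3=0
SNF(R) diag = [5, 15, 15] → torsion [5, 15, 15]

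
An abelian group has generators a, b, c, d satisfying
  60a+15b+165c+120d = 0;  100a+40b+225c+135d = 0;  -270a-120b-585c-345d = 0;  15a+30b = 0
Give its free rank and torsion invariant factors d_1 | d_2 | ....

rank_ℚ(R)=4; free=4−4=0
SNF(R) diag = [5, 15, 15, 30] → torsion [5, 15, 15, 30]

Answer: M ≅ ℤ/5 ⊕ ℤ/15 ⊕ ℤ/15 ⊕ ℤ/30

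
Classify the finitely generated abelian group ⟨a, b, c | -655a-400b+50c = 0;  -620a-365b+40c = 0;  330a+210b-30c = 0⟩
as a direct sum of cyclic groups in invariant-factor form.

rank_ℚ(R)=3; free=3−3=0
SNF(R) diag = [5, 15, 30] → torsion [5, 15, 30]

Answer: M ≅ ℤ/5 ⊕ ℤ/15 ⊕ ℤ/30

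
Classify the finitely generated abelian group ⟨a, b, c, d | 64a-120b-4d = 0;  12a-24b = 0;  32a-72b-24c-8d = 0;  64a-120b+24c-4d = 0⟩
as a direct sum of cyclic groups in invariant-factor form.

rank_ℚ(R)=4; free=4−4=0
SNF(R) diag = [4, 12, 24, 24] → torsion [4, 12, 24, 24]

Answer: M ≅ ℤ/4 ⊕ ℤ/12 ⊕ ℤ/24 ⊕ ℤ/24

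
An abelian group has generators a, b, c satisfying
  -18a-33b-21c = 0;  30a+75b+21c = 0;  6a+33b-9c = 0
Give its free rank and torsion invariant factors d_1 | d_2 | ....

rank_ℚ(R)=3; free=3−3=0
SNF(R) diag = [3, 6, 12] → torsion [3, 6, 12]

Answer: M ≅ ℤ/3 ⊕ ℤ/6 ⊕ ℤ/12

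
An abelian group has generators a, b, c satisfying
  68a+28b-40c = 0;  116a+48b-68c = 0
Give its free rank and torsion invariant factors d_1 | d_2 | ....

Answer: M ≅ ℤ^1 ⊕ ℤ/4 ⊕ ℤ/4

Derivation:
rank_ℚ(R)=2; free=3−2=1
SNF(R) diag = [4, 4] → torsion [4, 4]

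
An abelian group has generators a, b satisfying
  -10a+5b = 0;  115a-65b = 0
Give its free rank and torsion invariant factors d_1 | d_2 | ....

Answer: M ≅ ℤ/5 ⊕ ℤ/15

Derivation:
rank_ℚ(R)=2; free=2−2=0
SNF(R) diag = [5, 15] → torsion [5, 15]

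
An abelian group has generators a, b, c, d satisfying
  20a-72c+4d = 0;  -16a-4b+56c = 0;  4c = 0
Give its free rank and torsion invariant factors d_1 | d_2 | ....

rank_ℚ(R)=3; free=4−3=1
SNF(R) diag = [4, 4, 4] → torsion [4, 4, 4]

Answer: M ≅ ℤ^1 ⊕ ℤ/4 ⊕ ℤ/4 ⊕ ℤ/4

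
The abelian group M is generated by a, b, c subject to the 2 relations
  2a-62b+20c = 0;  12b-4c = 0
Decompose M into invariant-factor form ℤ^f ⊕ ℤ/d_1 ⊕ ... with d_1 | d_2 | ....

rank_ℚ(R)=2; free=3−2=1
SNF(R) diag = [2, 4] → torsion [2, 4]

Answer: M ≅ ℤ^1 ⊕ ℤ/2 ⊕ ℤ/4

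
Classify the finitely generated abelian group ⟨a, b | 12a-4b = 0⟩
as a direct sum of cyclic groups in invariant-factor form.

Answer: M ≅ ℤ^1 ⊕ ℤ/4

Derivation:
rank_ℚ(R)=1; free=2−1=1
SNF(R) diag = [4] → torsion [4]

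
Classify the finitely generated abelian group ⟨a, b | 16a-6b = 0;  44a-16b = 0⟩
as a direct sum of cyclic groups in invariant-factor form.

rank_ℚ(R)=2; free=2−2=0
SNF(R) diag = [2, 4] → torsion [2, 4]

Answer: M ≅ ℤ/2 ⊕ ℤ/4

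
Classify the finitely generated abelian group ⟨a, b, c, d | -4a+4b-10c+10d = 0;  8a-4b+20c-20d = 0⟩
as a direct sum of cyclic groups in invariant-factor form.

Answer: M ≅ ℤ^2 ⊕ ℤ/2 ⊕ ℤ/4

Derivation:
rank_ℚ(R)=2; free=4−2=2
SNF(R) diag = [2, 4] → torsion [2, 4]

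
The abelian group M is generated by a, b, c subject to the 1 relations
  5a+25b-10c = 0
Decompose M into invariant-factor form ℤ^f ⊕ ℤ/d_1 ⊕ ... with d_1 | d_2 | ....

Answer: M ≅ ℤ^2 ⊕ ℤ/5

Derivation:
rank_ℚ(R)=1; free=3−1=2
SNF(R) diag = [5] → torsion [5]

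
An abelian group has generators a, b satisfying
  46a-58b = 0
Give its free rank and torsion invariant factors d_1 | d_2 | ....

Answer: M ≅ ℤ^1 ⊕ ℤ/2

Derivation:
rank_ℚ(R)=1; free=2−1=1
SNF(R) diag = [2] → torsion [2]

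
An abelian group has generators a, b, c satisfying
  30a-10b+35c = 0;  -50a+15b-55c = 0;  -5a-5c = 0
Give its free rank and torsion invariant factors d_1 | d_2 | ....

rank_ℚ(R)=3; free=3−3=0
SNF(R) diag = [5, 5, 5] → torsion [5, 5, 5]

Answer: M ≅ ℤ/5 ⊕ ℤ/5 ⊕ ℤ/5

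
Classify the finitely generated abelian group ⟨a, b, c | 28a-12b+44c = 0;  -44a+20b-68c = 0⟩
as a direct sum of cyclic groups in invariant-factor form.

Answer: M ≅ ℤ^1 ⊕ ℤ/4 ⊕ ℤ/8

Derivation:
rank_ℚ(R)=2; free=3−2=1
SNF(R) diag = [4, 8] → torsion [4, 8]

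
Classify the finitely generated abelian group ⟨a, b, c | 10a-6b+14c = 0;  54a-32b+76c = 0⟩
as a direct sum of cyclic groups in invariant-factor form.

rank_ℚ(R)=2; free=3−2=1
SNF(R) diag = [2, 2] → torsion [2, 2]

Answer: M ≅ ℤ^1 ⊕ ℤ/2 ⊕ ℤ/2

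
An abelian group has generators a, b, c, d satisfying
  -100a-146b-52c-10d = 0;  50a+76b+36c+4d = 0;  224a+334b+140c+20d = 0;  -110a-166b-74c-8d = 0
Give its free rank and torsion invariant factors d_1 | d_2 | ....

Answer: M ≅ ℤ/2 ⊕ ℤ/2 ⊕ ℤ/6 ⊕ ℤ/6

Derivation:
rank_ℚ(R)=4; free=4−4=0
SNF(R) diag = [2, 2, 6, 6] → torsion [2, 2, 6, 6]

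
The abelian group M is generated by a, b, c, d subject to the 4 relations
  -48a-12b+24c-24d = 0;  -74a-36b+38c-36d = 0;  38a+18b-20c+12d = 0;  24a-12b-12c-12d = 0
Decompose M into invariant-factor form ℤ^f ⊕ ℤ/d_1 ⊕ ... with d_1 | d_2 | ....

Answer: M ≅ ℤ/2 ⊕ ℤ/6 ⊕ ℤ/12 ⊕ ℤ/36

Derivation:
rank_ℚ(R)=4; free=4−4=0
SNF(R) diag = [2, 6, 12, 36] → torsion [2, 6, 12, 36]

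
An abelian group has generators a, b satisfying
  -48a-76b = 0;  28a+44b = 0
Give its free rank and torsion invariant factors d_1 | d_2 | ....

Answer: M ≅ ℤ/4 ⊕ ℤ/4

Derivation:
rank_ℚ(R)=2; free=2−2=0
SNF(R) diag = [4, 4] → torsion [4, 4]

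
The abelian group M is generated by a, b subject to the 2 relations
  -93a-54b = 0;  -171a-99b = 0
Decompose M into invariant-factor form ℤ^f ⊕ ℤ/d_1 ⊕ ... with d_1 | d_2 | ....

Answer: M ≅ ℤ/3 ⊕ ℤ/9

Derivation:
rank_ℚ(R)=2; free=2−2=0
SNF(R) diag = [3, 9] → torsion [3, 9]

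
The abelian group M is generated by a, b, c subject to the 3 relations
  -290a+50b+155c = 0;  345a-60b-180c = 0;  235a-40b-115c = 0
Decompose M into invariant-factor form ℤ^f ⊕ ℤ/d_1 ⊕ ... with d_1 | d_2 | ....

Answer: M ≅ ℤ/5 ⊕ ℤ/15 ⊕ ℤ/30

Derivation:
rank_ℚ(R)=3; free=3−3=0
SNF(R) diag = [5, 15, 30] → torsion [5, 15, 30]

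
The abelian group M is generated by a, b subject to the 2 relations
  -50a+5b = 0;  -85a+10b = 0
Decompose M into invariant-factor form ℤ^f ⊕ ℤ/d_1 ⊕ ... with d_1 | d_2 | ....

Answer: M ≅ ℤ/5 ⊕ ℤ/15

Derivation:
rank_ℚ(R)=2; free=2−2=0
SNF(R) diag = [5, 15] → torsion [5, 15]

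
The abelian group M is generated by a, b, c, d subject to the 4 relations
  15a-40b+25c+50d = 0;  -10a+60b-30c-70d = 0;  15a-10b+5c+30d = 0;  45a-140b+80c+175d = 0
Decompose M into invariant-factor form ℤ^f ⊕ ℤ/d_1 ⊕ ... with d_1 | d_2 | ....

rank_ℚ(R)=4; free=4−4=0
SNF(R) diag = [5, 5, 10, 30] → torsion [5, 5, 10, 30]

Answer: M ≅ ℤ/5 ⊕ ℤ/5 ⊕ ℤ/10 ⊕ ℤ/30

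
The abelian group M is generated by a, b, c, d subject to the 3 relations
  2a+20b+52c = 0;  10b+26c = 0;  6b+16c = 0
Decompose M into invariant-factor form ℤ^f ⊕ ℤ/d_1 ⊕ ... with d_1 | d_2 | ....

Answer: M ≅ ℤ^1 ⊕ ℤ/2 ⊕ ℤ/2 ⊕ ℤ/2

Derivation:
rank_ℚ(R)=3; free=4−3=1
SNF(R) diag = [2, 2, 2] → torsion [2, 2, 2]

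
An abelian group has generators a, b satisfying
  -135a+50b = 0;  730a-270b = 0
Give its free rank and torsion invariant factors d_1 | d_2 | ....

Answer: M ≅ ℤ/5 ⊕ ℤ/10

Derivation:
rank_ℚ(R)=2; free=2−2=0
SNF(R) diag = [5, 10] → torsion [5, 10]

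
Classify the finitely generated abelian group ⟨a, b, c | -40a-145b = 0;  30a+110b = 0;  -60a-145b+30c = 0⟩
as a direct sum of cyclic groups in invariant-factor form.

Answer: M ≅ ℤ/5 ⊕ ℤ/10 ⊕ ℤ/30

Derivation:
rank_ℚ(R)=3; free=3−3=0
SNF(R) diag = [5, 10, 30] → torsion [5, 10, 30]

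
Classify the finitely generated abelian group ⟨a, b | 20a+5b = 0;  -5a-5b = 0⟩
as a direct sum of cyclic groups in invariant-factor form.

Answer: M ≅ ℤ/5 ⊕ ℤ/15

Derivation:
rank_ℚ(R)=2; free=2−2=0
SNF(R) diag = [5, 15] → torsion [5, 15]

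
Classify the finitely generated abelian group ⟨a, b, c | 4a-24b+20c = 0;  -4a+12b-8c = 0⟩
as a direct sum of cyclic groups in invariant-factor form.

Answer: M ≅ ℤ^1 ⊕ ℤ/4 ⊕ ℤ/12

Derivation:
rank_ℚ(R)=2; free=3−2=1
SNF(R) diag = [4, 12] → torsion [4, 12]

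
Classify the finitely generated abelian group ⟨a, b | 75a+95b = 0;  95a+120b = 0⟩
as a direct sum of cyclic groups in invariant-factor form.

rank_ℚ(R)=2; free=2−2=0
SNF(R) diag = [5, 5] → torsion [5, 5]

Answer: M ≅ ℤ/5 ⊕ ℤ/5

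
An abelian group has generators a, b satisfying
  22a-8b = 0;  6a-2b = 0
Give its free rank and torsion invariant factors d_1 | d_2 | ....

rank_ℚ(R)=2; free=2−2=0
SNF(R) diag = [2, 2] → torsion [2, 2]

Answer: M ≅ ℤ/2 ⊕ ℤ/2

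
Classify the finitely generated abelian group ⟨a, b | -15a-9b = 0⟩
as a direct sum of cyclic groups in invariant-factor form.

Answer: M ≅ ℤ^1 ⊕ ℤ/3

Derivation:
rank_ℚ(R)=1; free=2−1=1
SNF(R) diag = [3] → torsion [3]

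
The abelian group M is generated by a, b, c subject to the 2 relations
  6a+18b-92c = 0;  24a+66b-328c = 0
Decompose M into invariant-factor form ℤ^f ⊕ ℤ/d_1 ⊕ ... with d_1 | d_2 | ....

Answer: M ≅ ℤ^1 ⊕ ℤ/2 ⊕ ℤ/6

Derivation:
rank_ℚ(R)=2; free=3−2=1
SNF(R) diag = [2, 6] → torsion [2, 6]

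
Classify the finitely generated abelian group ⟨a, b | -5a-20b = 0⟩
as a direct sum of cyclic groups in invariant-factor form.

rank_ℚ(R)=1; free=2−1=1
SNF(R) diag = [5] → torsion [5]

Answer: M ≅ ℤ^1 ⊕ ℤ/5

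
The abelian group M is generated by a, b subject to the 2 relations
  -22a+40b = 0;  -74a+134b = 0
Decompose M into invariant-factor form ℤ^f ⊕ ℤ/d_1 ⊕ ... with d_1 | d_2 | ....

Answer: M ≅ ℤ/2 ⊕ ℤ/6

Derivation:
rank_ℚ(R)=2; free=2−2=0
SNF(R) diag = [2, 6] → torsion [2, 6]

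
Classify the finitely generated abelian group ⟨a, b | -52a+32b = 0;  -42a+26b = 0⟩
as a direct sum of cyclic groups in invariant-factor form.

rank_ℚ(R)=2; free=2−2=0
SNF(R) diag = [2, 4] → torsion [2, 4]

Answer: M ≅ ℤ/2 ⊕ ℤ/4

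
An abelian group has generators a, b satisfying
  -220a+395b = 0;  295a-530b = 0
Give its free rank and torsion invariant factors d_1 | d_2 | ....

Answer: M ≅ ℤ/5 ⊕ ℤ/15

Derivation:
rank_ℚ(R)=2; free=2−2=0
SNF(R) diag = [5, 15] → torsion [5, 15]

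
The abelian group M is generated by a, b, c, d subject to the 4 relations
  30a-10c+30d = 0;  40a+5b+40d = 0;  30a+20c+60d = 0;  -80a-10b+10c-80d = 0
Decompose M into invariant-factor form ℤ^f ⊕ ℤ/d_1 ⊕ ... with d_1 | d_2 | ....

Answer: M ≅ ℤ/5 ⊕ ℤ/10 ⊕ ℤ/30 ⊕ ℤ/30

Derivation:
rank_ℚ(R)=4; free=4−4=0
SNF(R) diag = [5, 10, 30, 30] → torsion [5, 10, 30, 30]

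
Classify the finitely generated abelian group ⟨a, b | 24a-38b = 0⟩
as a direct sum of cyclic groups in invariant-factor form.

rank_ℚ(R)=1; free=2−1=1
SNF(R) diag = [2] → torsion [2]

Answer: M ≅ ℤ^1 ⊕ ℤ/2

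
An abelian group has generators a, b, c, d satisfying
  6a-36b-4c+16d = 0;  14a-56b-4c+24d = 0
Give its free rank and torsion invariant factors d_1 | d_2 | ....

Answer: M ≅ ℤ^2 ⊕ ℤ/2 ⊕ ℤ/4

Derivation:
rank_ℚ(R)=2; free=4−2=2
SNF(R) diag = [2, 4] → torsion [2, 4]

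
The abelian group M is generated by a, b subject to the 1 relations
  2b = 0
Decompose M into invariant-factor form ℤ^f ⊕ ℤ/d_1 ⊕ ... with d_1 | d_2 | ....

rank_ℚ(R)=1; free=2−1=1
SNF(R) diag = [2] → torsion [2]

Answer: M ≅ ℤ^1 ⊕ ℤ/2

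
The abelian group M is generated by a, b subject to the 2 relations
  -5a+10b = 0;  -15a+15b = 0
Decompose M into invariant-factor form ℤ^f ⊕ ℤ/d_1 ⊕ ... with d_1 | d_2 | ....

Answer: M ≅ ℤ/5 ⊕ ℤ/15

Derivation:
rank_ℚ(R)=2; free=2−2=0
SNF(R) diag = [5, 15] → torsion [5, 15]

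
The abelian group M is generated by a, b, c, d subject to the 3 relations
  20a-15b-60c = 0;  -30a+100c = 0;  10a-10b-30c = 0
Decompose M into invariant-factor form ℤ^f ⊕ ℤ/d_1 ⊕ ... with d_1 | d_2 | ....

Answer: M ≅ ℤ^1 ⊕ ℤ/5 ⊕ ℤ/10 ⊕ ℤ/10

Derivation:
rank_ℚ(R)=3; free=4−3=1
SNF(R) diag = [5, 10, 10] → torsion [5, 10, 10]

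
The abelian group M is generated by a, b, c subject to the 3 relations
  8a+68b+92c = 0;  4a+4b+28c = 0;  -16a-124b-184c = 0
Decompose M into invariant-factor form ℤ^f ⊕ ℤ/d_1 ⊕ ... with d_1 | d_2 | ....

Answer: M ≅ ℤ/4 ⊕ ℤ/12 ⊕ ℤ/36

Derivation:
rank_ℚ(R)=3; free=3−3=0
SNF(R) diag = [4, 12, 36] → torsion [4, 12, 36]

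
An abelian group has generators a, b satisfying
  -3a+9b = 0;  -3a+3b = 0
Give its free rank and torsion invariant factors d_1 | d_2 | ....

Answer: M ≅ ℤ/3 ⊕ ℤ/6

Derivation:
rank_ℚ(R)=2; free=2−2=0
SNF(R) diag = [3, 6] → torsion [3, 6]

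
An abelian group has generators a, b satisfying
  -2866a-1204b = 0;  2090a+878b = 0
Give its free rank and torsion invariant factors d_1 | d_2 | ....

Answer: M ≅ ℤ/2 ⊕ ℤ/6

Derivation:
rank_ℚ(R)=2; free=2−2=0
SNF(R) diag = [2, 6] → torsion [2, 6]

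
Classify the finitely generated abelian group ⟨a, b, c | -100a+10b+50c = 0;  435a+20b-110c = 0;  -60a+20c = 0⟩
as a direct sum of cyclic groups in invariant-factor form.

Answer: M ≅ ℤ/5 ⊕ ℤ/10 ⊕ ℤ/20

Derivation:
rank_ℚ(R)=3; free=3−3=0
SNF(R) diag = [5, 10, 20] → torsion [5, 10, 20]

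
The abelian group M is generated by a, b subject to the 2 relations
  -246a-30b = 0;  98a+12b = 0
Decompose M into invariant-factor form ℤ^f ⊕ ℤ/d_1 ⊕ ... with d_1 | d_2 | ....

rank_ℚ(R)=2; free=2−2=0
SNF(R) diag = [2, 6] → torsion [2, 6]

Answer: M ≅ ℤ/2 ⊕ ℤ/6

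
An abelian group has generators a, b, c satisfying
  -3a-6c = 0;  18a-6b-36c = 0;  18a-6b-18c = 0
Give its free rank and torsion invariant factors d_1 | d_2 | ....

Answer: M ≅ ℤ/3 ⊕ ℤ/6 ⊕ ℤ/18

Derivation:
rank_ℚ(R)=3; free=3−3=0
SNF(R) diag = [3, 6, 18] → torsion [3, 6, 18]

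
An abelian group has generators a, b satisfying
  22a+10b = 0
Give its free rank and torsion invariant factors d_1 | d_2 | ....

rank_ℚ(R)=1; free=2−1=1
SNF(R) diag = [2] → torsion [2]

Answer: M ≅ ℤ^1 ⊕ ℤ/2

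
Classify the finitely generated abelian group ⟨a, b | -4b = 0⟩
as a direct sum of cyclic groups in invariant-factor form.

Answer: M ≅ ℤ^1 ⊕ ℤ/4

Derivation:
rank_ℚ(R)=1; free=2−1=1
SNF(R) diag = [4] → torsion [4]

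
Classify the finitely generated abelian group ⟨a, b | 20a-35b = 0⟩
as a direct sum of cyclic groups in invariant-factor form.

rank_ℚ(R)=1; free=2−1=1
SNF(R) diag = [5] → torsion [5]

Answer: M ≅ ℤ^1 ⊕ ℤ/5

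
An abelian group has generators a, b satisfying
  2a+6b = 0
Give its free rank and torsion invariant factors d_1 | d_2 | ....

Answer: M ≅ ℤ^1 ⊕ ℤ/2

Derivation:
rank_ℚ(R)=1; free=2−1=1
SNF(R) diag = [2] → torsion [2]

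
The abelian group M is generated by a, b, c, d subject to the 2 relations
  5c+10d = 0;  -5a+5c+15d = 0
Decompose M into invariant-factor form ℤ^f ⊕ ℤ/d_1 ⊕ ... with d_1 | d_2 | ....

rank_ℚ(R)=2; free=4−2=2
SNF(R) diag = [5, 5] → torsion [5, 5]

Answer: M ≅ ℤ^2 ⊕ ℤ/5 ⊕ ℤ/5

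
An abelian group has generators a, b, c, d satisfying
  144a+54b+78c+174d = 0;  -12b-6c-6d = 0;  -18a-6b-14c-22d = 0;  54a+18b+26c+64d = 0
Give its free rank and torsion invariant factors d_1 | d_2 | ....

rank_ℚ(R)=4; free=4−4=0
SNF(R) diag = [2, 6, 6, 18] → torsion [2, 6, 6, 18]

Answer: M ≅ ℤ/2 ⊕ ℤ/6 ⊕ ℤ/6 ⊕ ℤ/18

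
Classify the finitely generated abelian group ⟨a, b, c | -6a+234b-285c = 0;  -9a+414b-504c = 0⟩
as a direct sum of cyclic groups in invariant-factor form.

rank_ℚ(R)=2; free=3−2=1
SNF(R) diag = [3, 9] → torsion [3, 9]

Answer: M ≅ ℤ^1 ⊕ ℤ/3 ⊕ ℤ/9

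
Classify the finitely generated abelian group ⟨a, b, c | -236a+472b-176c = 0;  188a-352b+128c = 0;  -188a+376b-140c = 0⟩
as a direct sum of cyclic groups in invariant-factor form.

rank_ℚ(R)=3; free=3−3=0
SNF(R) diag = [4, 12, 24] → torsion [4, 12, 24]

Answer: M ≅ ℤ/4 ⊕ ℤ/12 ⊕ ℤ/24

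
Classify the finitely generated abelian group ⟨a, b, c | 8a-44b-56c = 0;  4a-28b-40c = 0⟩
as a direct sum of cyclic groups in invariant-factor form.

Answer: M ≅ ℤ^1 ⊕ ℤ/4 ⊕ ℤ/12

Derivation:
rank_ℚ(R)=2; free=3−2=1
SNF(R) diag = [4, 12] → torsion [4, 12]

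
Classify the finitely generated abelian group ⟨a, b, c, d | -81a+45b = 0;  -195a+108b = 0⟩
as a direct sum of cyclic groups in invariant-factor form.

Answer: M ≅ ℤ^2 ⊕ ℤ/3 ⊕ ℤ/9

Derivation:
rank_ℚ(R)=2; free=4−2=2
SNF(R) diag = [3, 9] → torsion [3, 9]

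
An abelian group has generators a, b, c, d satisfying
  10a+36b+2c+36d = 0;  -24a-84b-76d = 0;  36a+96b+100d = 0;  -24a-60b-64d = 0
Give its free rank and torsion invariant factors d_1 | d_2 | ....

rank_ℚ(R)=4; free=4−4=0
SNF(R) diag = [2, 4, 12, 12] → torsion [2, 4, 12, 12]

Answer: M ≅ ℤ/2 ⊕ ℤ/4 ⊕ ℤ/12 ⊕ ℤ/12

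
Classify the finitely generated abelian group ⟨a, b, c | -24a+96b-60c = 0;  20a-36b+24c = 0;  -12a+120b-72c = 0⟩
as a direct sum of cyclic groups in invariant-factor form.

rank_ℚ(R)=3; free=3−3=0
SNF(R) diag = [4, 12, 12] → torsion [4, 12, 12]

Answer: M ≅ ℤ/4 ⊕ ℤ/12 ⊕ ℤ/12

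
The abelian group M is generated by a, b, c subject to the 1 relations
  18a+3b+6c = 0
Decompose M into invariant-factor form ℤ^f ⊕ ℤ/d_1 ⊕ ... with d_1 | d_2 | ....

rank_ℚ(R)=1; free=3−1=2
SNF(R) diag = [3] → torsion [3]

Answer: M ≅ ℤ^2 ⊕ ℤ/3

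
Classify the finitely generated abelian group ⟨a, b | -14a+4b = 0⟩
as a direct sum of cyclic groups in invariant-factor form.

Answer: M ≅ ℤ^1 ⊕ ℤ/2

Derivation:
rank_ℚ(R)=1; free=2−1=1
SNF(R) diag = [2] → torsion [2]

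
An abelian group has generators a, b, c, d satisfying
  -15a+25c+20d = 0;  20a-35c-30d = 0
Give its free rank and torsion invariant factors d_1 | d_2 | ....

rank_ℚ(R)=2; free=4−2=2
SNF(R) diag = [5, 5] → torsion [5, 5]

Answer: M ≅ ℤ^2 ⊕ ℤ/5 ⊕ ℤ/5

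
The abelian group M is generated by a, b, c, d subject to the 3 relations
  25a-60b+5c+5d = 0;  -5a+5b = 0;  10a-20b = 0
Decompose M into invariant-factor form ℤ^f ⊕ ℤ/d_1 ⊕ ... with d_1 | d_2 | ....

rank_ℚ(R)=3; free=4−3=1
SNF(R) diag = [5, 5, 10] → torsion [5, 5, 10]

Answer: M ≅ ℤ^1 ⊕ ℤ/5 ⊕ ℤ/5 ⊕ ℤ/10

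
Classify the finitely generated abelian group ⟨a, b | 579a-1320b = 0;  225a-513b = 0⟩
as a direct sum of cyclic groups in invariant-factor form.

rank_ℚ(R)=2; free=2−2=0
SNF(R) diag = [3, 9] → torsion [3, 9]

Answer: M ≅ ℤ/3 ⊕ ℤ/9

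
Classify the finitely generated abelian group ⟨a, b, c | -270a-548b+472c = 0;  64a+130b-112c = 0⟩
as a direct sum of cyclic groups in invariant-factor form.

Answer: M ≅ ℤ^1 ⊕ ℤ/2 ⊕ ℤ/2

Derivation:
rank_ℚ(R)=2; free=3−2=1
SNF(R) diag = [2, 2] → torsion [2, 2]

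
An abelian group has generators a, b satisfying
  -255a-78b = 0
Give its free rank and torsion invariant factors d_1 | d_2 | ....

rank_ℚ(R)=1; free=2−1=1
SNF(R) diag = [3] → torsion [3]

Answer: M ≅ ℤ^1 ⊕ ℤ/3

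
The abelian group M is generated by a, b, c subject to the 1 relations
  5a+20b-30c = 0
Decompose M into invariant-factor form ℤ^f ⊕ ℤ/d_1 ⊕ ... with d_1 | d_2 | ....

rank_ℚ(R)=1; free=3−1=2
SNF(R) diag = [5] → torsion [5]

Answer: M ≅ ℤ^2 ⊕ ℤ/5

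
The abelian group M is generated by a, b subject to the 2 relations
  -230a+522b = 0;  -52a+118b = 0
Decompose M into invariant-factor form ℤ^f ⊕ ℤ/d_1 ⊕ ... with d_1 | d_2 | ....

Answer: M ≅ ℤ/2 ⊕ ℤ/2

Derivation:
rank_ℚ(R)=2; free=2−2=0
SNF(R) diag = [2, 2] → torsion [2, 2]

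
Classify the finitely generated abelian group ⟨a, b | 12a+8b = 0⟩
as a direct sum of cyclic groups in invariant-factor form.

rank_ℚ(R)=1; free=2−1=1
SNF(R) diag = [4] → torsion [4]

Answer: M ≅ ℤ^1 ⊕ ℤ/4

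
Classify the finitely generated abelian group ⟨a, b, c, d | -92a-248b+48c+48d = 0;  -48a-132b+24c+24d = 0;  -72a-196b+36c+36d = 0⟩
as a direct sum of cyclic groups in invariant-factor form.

rank_ℚ(R)=3; free=4−3=1
SNF(R) diag = [4, 4, 12] → torsion [4, 4, 12]

Answer: M ≅ ℤ^1 ⊕ ℤ/4 ⊕ ℤ/4 ⊕ ℤ/12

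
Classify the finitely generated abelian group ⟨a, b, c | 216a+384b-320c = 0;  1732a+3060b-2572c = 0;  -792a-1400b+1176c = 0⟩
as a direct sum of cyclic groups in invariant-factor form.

Answer: M ≅ ℤ/4 ⊕ ℤ/8 ⊕ ℤ/16

Derivation:
rank_ℚ(R)=3; free=3−3=0
SNF(R) diag = [4, 8, 16] → torsion [4, 8, 16]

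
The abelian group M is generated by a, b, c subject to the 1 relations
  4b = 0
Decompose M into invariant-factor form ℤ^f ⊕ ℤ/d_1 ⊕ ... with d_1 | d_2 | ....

rank_ℚ(R)=1; free=3−1=2
SNF(R) diag = [4] → torsion [4]

Answer: M ≅ ℤ^2 ⊕ ℤ/4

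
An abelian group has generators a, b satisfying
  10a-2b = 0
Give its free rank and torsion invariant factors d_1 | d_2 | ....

rank_ℚ(R)=1; free=2−1=1
SNF(R) diag = [2] → torsion [2]

Answer: M ≅ ℤ^1 ⊕ ℤ/2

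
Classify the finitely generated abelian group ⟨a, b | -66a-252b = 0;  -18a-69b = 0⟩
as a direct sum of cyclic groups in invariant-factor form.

rank_ℚ(R)=2; free=2−2=0
SNF(R) diag = [3, 6] → torsion [3, 6]

Answer: M ≅ ℤ/3 ⊕ ℤ/6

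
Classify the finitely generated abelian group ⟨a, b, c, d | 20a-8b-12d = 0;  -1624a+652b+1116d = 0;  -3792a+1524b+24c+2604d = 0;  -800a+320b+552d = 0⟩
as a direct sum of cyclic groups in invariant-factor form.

rank_ℚ(R)=4; free=4−4=0
SNF(R) diag = [4, 12, 24, 72] → torsion [4, 12, 24, 72]

Answer: M ≅ ℤ/4 ⊕ ℤ/12 ⊕ ℤ/24 ⊕ ℤ/72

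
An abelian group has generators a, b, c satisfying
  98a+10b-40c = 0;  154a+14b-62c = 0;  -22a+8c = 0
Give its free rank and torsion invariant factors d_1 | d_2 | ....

Answer: M ≅ ℤ/2 ⊕ ℤ/2 ⊕ ℤ/6

Derivation:
rank_ℚ(R)=3; free=3−3=0
SNF(R) diag = [2, 2, 6] → torsion [2, 2, 6]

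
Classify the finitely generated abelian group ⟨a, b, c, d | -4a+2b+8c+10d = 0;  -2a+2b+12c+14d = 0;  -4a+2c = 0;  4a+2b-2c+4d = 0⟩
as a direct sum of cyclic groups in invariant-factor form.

Answer: M ≅ ℤ/2 ⊕ ℤ/2 ⊕ ℤ/2 ⊕ ℤ/6

Derivation:
rank_ℚ(R)=4; free=4−4=0
SNF(R) diag = [2, 2, 2, 6] → torsion [2, 2, 2, 6]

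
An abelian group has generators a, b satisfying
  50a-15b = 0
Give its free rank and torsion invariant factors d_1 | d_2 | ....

Answer: M ≅ ℤ^1 ⊕ ℤ/5

Derivation:
rank_ℚ(R)=1; free=2−1=1
SNF(R) diag = [5] → torsion [5]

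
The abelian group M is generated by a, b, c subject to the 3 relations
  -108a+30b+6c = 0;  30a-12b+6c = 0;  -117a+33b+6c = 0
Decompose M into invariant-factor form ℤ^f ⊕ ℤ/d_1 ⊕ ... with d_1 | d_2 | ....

Answer: M ≅ ℤ/3 ⊕ ℤ/6 ⊕ ℤ/12

Derivation:
rank_ℚ(R)=3; free=3−3=0
SNF(R) diag = [3, 6, 12] → torsion [3, 6, 12]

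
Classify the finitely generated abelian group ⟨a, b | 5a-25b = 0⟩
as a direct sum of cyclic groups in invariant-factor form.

rank_ℚ(R)=1; free=2−1=1
SNF(R) diag = [5] → torsion [5]

Answer: M ≅ ℤ^1 ⊕ ℤ/5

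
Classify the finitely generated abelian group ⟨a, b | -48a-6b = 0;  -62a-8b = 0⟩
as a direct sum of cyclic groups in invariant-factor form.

Answer: M ≅ ℤ/2 ⊕ ℤ/6

Derivation:
rank_ℚ(R)=2; free=2−2=0
SNF(R) diag = [2, 6] → torsion [2, 6]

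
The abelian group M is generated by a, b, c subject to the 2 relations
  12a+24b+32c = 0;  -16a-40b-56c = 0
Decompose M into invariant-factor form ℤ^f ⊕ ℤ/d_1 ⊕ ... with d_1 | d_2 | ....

rank_ℚ(R)=2; free=3−2=1
SNF(R) diag = [4, 8] → torsion [4, 8]

Answer: M ≅ ℤ^1 ⊕ ℤ/4 ⊕ ℤ/8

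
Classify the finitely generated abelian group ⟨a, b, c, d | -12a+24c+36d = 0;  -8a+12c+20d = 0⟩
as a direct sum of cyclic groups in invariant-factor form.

rank_ℚ(R)=2; free=4−2=2
SNF(R) diag = [4, 12] → torsion [4, 12]

Answer: M ≅ ℤ^2 ⊕ ℤ/4 ⊕ ℤ/12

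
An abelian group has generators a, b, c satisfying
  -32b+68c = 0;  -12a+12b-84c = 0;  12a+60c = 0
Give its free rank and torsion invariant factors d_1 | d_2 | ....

rank_ℚ(R)=3; free=3−3=0
SNF(R) diag = [4, 12, 12] → torsion [4, 12, 12]

Answer: M ≅ ℤ/4 ⊕ ℤ/12 ⊕ ℤ/12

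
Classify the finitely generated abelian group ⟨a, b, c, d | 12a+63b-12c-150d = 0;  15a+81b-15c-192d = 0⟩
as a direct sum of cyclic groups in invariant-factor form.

Answer: M ≅ ℤ^2 ⊕ ℤ/3 ⊕ ℤ/9

Derivation:
rank_ℚ(R)=2; free=4−2=2
SNF(R) diag = [3, 9] → torsion [3, 9]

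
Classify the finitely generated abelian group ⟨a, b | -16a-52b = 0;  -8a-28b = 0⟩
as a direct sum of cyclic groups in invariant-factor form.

Answer: M ≅ ℤ/4 ⊕ ℤ/8

Derivation:
rank_ℚ(R)=2; free=2−2=0
SNF(R) diag = [4, 8] → torsion [4, 8]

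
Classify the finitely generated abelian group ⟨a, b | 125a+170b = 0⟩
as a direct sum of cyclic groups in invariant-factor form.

Answer: M ≅ ℤ^1 ⊕ ℤ/5

Derivation:
rank_ℚ(R)=1; free=2−1=1
SNF(R) diag = [5] → torsion [5]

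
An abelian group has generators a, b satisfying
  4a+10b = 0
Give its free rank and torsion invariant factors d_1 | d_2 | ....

Answer: M ≅ ℤ^1 ⊕ ℤ/2

Derivation:
rank_ℚ(R)=1; free=2−1=1
SNF(R) diag = [2] → torsion [2]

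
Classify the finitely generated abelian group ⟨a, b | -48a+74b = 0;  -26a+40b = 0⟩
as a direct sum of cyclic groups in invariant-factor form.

rank_ℚ(R)=2; free=2−2=0
SNF(R) diag = [2, 2] → torsion [2, 2]

Answer: M ≅ ℤ/2 ⊕ ℤ/2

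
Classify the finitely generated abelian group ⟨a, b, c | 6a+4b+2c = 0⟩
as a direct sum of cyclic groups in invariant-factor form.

Answer: M ≅ ℤ^2 ⊕ ℤ/2

Derivation:
rank_ℚ(R)=1; free=3−1=2
SNF(R) diag = [2] → torsion [2]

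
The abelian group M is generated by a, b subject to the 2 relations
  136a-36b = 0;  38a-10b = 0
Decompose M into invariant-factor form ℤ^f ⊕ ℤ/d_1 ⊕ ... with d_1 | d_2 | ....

rank_ℚ(R)=2; free=2−2=0
SNF(R) diag = [2, 4] → torsion [2, 4]

Answer: M ≅ ℤ/2 ⊕ ℤ/4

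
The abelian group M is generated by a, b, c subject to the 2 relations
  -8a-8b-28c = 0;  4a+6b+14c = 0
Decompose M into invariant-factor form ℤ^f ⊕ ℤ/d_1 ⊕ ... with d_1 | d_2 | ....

rank_ℚ(R)=2; free=3−2=1
SNF(R) diag = [2, 4] → torsion [2, 4]

Answer: M ≅ ℤ^1 ⊕ ℤ/2 ⊕ ℤ/4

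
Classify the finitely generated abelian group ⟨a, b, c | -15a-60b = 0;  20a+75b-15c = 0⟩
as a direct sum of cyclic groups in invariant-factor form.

Answer: M ≅ ℤ^1 ⊕ ℤ/5 ⊕ ℤ/15

Derivation:
rank_ℚ(R)=2; free=3−2=1
SNF(R) diag = [5, 15] → torsion [5, 15]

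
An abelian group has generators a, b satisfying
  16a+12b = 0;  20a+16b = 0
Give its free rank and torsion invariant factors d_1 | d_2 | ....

rank_ℚ(R)=2; free=2−2=0
SNF(R) diag = [4, 4] → torsion [4, 4]

Answer: M ≅ ℤ/4 ⊕ ℤ/4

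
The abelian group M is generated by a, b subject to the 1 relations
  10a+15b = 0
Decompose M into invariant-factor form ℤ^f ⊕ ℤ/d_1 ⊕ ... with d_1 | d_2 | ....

rank_ℚ(R)=1; free=2−1=1
SNF(R) diag = [5] → torsion [5]

Answer: M ≅ ℤ^1 ⊕ ℤ/5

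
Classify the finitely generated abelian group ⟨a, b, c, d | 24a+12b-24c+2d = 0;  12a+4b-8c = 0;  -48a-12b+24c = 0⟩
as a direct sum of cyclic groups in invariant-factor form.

Answer: M ≅ ℤ^1 ⊕ ℤ/2 ⊕ ℤ/4 ⊕ ℤ/12

Derivation:
rank_ℚ(R)=3; free=4−3=1
SNF(R) diag = [2, 4, 12] → torsion [2, 4, 12]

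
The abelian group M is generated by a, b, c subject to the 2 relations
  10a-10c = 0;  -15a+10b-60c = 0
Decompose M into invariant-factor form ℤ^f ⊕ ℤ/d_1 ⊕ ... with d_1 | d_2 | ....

rank_ℚ(R)=2; free=3−2=1
SNF(R) diag = [5, 10] → torsion [5, 10]

Answer: M ≅ ℤ^1 ⊕ ℤ/5 ⊕ ℤ/10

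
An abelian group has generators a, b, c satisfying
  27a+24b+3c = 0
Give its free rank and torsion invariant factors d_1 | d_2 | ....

rank_ℚ(R)=1; free=3−1=2
SNF(R) diag = [3] → torsion [3]

Answer: M ≅ ℤ^2 ⊕ ℤ/3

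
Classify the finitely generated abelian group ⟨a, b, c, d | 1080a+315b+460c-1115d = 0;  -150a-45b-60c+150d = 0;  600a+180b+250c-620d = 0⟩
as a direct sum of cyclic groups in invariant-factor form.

rank_ℚ(R)=3; free=4−3=1
SNF(R) diag = [5, 15, 30] → torsion [5, 15, 30]

Answer: M ≅ ℤ^1 ⊕ ℤ/5 ⊕ ℤ/15 ⊕ ℤ/30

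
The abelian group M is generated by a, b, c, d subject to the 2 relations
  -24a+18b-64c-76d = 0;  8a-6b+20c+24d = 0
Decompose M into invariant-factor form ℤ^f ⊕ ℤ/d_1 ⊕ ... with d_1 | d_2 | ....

Answer: M ≅ ℤ^2 ⊕ ℤ/2 ⊕ ℤ/4

Derivation:
rank_ℚ(R)=2; free=4−2=2
SNF(R) diag = [2, 4] → torsion [2, 4]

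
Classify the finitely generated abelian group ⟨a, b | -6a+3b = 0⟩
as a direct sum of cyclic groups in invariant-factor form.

Answer: M ≅ ℤ^1 ⊕ ℤ/3

Derivation:
rank_ℚ(R)=1; free=2−1=1
SNF(R) diag = [3] → torsion [3]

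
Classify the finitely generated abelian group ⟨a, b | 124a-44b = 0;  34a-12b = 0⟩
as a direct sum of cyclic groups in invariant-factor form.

Answer: M ≅ ℤ/2 ⊕ ℤ/4

Derivation:
rank_ℚ(R)=2; free=2−2=0
SNF(R) diag = [2, 4] → torsion [2, 4]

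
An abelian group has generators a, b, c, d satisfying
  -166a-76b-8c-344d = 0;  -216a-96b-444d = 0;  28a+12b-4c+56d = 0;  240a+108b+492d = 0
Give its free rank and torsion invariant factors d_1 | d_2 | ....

rank_ℚ(R)=4; free=4−4=0
SNF(R) diag = [2, 4, 12, 12] → torsion [2, 4, 12, 12]

Answer: M ≅ ℤ/2 ⊕ ℤ/4 ⊕ ℤ/12 ⊕ ℤ/12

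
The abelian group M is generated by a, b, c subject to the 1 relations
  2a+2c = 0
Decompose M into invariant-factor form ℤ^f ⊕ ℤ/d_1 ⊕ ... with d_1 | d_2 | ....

Answer: M ≅ ℤ^2 ⊕ ℤ/2

Derivation:
rank_ℚ(R)=1; free=3−1=2
SNF(R) diag = [2] → torsion [2]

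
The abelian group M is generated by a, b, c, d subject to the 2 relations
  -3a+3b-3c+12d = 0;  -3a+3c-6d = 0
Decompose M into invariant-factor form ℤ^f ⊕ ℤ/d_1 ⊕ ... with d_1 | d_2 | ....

Answer: M ≅ ℤ^2 ⊕ ℤ/3 ⊕ ℤ/3

Derivation:
rank_ℚ(R)=2; free=4−2=2
SNF(R) diag = [3, 3] → torsion [3, 3]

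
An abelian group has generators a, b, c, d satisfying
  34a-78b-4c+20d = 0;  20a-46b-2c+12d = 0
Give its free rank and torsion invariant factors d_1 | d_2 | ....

Answer: M ≅ ℤ^2 ⊕ ℤ/2 ⊕ ℤ/2

Derivation:
rank_ℚ(R)=2; free=4−2=2
SNF(R) diag = [2, 2] → torsion [2, 2]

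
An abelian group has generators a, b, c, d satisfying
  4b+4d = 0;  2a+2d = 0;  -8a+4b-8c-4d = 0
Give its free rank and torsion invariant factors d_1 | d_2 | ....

Answer: M ≅ ℤ^1 ⊕ ℤ/2 ⊕ ℤ/4 ⊕ ℤ/8

Derivation:
rank_ℚ(R)=3; free=4−3=1
SNF(R) diag = [2, 4, 8] → torsion [2, 4, 8]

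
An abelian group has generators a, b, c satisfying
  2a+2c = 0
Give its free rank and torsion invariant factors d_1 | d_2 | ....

Answer: M ≅ ℤ^2 ⊕ ℤ/2

Derivation:
rank_ℚ(R)=1; free=3−1=2
SNF(R) diag = [2] → torsion [2]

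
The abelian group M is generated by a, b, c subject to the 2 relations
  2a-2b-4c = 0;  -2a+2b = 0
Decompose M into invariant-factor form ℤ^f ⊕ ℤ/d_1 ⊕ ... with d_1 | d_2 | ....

rank_ℚ(R)=2; free=3−2=1
SNF(R) diag = [2, 4] → torsion [2, 4]

Answer: M ≅ ℤ^1 ⊕ ℤ/2 ⊕ ℤ/4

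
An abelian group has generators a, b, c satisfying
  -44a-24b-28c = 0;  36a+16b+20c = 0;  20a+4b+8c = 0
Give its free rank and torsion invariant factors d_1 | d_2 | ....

Answer: M ≅ ℤ/4 ⊕ ℤ/4 ⊕ ℤ/8

Derivation:
rank_ℚ(R)=3; free=3−3=0
SNF(R) diag = [4, 4, 8] → torsion [4, 4, 8]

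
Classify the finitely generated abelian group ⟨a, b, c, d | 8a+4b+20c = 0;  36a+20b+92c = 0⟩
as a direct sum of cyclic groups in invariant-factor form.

rank_ℚ(R)=2; free=4−2=2
SNF(R) diag = [4, 4] → torsion [4, 4]

Answer: M ≅ ℤ^2 ⊕ ℤ/4 ⊕ ℤ/4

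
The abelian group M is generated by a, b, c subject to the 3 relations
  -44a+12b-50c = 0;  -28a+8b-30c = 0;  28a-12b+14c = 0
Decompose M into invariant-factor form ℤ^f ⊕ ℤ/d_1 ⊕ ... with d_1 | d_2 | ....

Answer: M ≅ ℤ/2 ⊕ ℤ/4 ⊕ ℤ/8

Derivation:
rank_ℚ(R)=3; free=3−3=0
SNF(R) diag = [2, 4, 8] → torsion [2, 4, 8]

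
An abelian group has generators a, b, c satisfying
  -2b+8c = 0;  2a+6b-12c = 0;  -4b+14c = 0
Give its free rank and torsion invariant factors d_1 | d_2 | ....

rank_ℚ(R)=3; free=3−3=0
SNF(R) diag = [2, 2, 2] → torsion [2, 2, 2]

Answer: M ≅ ℤ/2 ⊕ ℤ/2 ⊕ ℤ/2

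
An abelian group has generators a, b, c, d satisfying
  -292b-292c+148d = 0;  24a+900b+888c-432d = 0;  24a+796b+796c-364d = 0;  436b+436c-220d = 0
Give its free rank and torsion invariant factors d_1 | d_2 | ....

rank_ℚ(R)=4; free=4−4=0
SNF(R) diag = [4, 12, 24, 72] → torsion [4, 12, 24, 72]

Answer: M ≅ ℤ/4 ⊕ ℤ/12 ⊕ ℤ/24 ⊕ ℤ/72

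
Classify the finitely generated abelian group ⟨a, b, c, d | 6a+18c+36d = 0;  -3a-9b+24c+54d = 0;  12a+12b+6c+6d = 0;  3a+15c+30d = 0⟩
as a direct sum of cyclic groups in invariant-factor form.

Answer: M ≅ ℤ/3 ⊕ ℤ/3 ⊕ ℤ/6 ⊕ ℤ/12

Derivation:
rank_ℚ(R)=4; free=4−4=0
SNF(R) diag = [3, 3, 6, 12] → torsion [3, 3, 6, 12]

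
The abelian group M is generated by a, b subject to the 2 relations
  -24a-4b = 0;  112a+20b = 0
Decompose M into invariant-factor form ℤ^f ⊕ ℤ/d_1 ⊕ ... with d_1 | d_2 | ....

rank_ℚ(R)=2; free=2−2=0
SNF(R) diag = [4, 8] → torsion [4, 8]

Answer: M ≅ ℤ/4 ⊕ ℤ/8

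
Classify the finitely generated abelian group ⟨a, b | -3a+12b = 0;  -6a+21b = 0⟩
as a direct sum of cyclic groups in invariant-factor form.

rank_ℚ(R)=2; free=2−2=0
SNF(R) diag = [3, 3] → torsion [3, 3]

Answer: M ≅ ℤ/3 ⊕ ℤ/3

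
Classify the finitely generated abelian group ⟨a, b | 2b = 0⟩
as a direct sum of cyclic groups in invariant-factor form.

rank_ℚ(R)=1; free=2−1=1
SNF(R) diag = [2] → torsion [2]

Answer: M ≅ ℤ^1 ⊕ ℤ/2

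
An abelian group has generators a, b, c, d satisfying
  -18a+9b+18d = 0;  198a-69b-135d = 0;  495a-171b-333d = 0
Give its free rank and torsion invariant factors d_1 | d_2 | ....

rank_ℚ(R)=3; free=4−3=1
SNF(R) diag = [3, 9, 27] → torsion [3, 9, 27]

Answer: M ≅ ℤ^1 ⊕ ℤ/3 ⊕ ℤ/9 ⊕ ℤ/27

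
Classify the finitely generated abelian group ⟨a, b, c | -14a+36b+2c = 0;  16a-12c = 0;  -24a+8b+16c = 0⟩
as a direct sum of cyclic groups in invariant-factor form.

Answer: M ≅ ℤ/2 ⊕ ℤ/4 ⊕ ℤ/8

Derivation:
rank_ℚ(R)=3; free=3−3=0
SNF(R) diag = [2, 4, 8] → torsion [2, 4, 8]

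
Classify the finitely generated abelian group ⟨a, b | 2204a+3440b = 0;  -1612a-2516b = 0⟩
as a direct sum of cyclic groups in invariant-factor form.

rank_ℚ(R)=2; free=2−2=0
SNF(R) diag = [4, 4] → torsion [4, 4]

Answer: M ≅ ℤ/4 ⊕ ℤ/4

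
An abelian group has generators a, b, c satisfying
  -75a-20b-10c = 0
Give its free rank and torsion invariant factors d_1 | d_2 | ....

Answer: M ≅ ℤ^2 ⊕ ℤ/5

Derivation:
rank_ℚ(R)=1; free=3−1=2
SNF(R) diag = [5] → torsion [5]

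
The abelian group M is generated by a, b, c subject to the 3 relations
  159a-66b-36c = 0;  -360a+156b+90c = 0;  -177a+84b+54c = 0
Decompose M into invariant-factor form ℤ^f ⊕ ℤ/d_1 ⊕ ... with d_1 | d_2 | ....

Answer: M ≅ ℤ/3 ⊕ ℤ/6 ⊕ ℤ/18

Derivation:
rank_ℚ(R)=3; free=3−3=0
SNF(R) diag = [3, 6, 18] → torsion [3, 6, 18]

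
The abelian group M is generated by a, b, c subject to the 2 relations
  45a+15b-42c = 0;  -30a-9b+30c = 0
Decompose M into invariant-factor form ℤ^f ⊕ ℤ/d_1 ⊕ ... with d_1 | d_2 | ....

Answer: M ≅ ℤ^1 ⊕ ℤ/3 ⊕ ℤ/3

Derivation:
rank_ℚ(R)=2; free=3−2=1
SNF(R) diag = [3, 3] → torsion [3, 3]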